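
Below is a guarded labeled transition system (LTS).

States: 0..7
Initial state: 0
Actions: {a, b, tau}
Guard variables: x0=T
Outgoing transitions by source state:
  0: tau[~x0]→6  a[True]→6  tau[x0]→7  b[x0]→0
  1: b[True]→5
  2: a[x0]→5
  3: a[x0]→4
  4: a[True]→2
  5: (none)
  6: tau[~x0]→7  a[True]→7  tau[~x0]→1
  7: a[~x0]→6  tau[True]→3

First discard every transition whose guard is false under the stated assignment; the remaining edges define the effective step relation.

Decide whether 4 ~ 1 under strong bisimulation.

Answer: NOT BISIMILAR

Working:
Compute ~ classes (split until stable):
  round 0: {{0,1,2,3,4,5,6,7}}
  round 1: {{0},{1},{2,3,4,6},{5},{7}}
  round 2: {{0},{1},{2},{3,4},{5},{6},{7}}
  round 3: {{0},{1},{2},{3},{4},{5},{6},{7}}
stable after 4 split(s): 8 block(s)
4∈{4}, 1∈{1}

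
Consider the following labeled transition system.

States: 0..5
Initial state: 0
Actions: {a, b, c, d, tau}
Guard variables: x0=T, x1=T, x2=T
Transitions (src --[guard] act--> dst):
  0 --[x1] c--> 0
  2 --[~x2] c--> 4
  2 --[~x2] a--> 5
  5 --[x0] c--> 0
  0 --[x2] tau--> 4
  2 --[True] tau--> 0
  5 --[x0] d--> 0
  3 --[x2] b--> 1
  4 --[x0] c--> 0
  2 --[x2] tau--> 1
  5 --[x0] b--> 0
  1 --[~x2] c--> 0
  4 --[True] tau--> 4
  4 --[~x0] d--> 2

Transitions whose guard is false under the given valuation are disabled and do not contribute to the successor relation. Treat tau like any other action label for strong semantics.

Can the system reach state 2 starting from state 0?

Guard filter leaves 10 enabled edge(s).
depth 0: {0}
depth 1: {4}  now seen {0,4}
R = {0,4}

Answer: UNREACHABLE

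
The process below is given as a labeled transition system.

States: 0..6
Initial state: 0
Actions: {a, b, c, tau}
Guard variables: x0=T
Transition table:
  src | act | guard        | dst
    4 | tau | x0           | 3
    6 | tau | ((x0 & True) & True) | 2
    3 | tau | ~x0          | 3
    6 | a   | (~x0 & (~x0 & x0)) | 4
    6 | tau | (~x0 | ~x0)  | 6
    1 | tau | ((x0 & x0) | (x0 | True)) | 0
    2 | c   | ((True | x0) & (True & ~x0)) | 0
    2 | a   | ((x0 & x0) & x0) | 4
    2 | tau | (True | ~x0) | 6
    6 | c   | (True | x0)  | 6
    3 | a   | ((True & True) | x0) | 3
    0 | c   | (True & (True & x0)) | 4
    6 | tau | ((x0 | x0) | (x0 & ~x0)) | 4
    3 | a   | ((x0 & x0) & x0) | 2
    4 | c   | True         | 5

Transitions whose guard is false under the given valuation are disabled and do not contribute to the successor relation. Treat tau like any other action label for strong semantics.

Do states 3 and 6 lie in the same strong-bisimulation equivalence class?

Bisimulation quotient by refinement:
  P[0] = {{0,1,2,3,4,5,6}}
  P[1] = {{0},{1},{2},{3},{4,6},{5}}
  P[2] = {{0},{1},{2},{3},{4},{5},{6}}
7 equivalence class(es) (converged in 3)
class of 3: {3}; class of 6: {6}

Answer: NOT BISIMILAR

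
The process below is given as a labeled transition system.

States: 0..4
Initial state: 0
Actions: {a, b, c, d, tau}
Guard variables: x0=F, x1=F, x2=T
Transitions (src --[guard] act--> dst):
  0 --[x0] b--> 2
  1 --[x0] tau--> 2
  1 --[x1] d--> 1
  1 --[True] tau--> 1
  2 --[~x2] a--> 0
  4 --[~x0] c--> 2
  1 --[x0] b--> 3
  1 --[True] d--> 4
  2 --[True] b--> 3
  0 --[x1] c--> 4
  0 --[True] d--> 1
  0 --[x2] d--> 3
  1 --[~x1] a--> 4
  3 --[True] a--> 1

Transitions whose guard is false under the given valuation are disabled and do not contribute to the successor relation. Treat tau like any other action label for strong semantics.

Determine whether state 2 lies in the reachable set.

After dropping false guards: 8 live edges.
Layer 0: {0}
Layer 1: {1,3}  cumulative {0,1,3}
Layer 2: {4}  cumulative {0,1,3,4}
Layer 3: {2}  cumulative {0,1,2,3,4}
Reach set: {0,1,2,3,4}
trace reaching 2: d·d·c

Answer: REACHABLE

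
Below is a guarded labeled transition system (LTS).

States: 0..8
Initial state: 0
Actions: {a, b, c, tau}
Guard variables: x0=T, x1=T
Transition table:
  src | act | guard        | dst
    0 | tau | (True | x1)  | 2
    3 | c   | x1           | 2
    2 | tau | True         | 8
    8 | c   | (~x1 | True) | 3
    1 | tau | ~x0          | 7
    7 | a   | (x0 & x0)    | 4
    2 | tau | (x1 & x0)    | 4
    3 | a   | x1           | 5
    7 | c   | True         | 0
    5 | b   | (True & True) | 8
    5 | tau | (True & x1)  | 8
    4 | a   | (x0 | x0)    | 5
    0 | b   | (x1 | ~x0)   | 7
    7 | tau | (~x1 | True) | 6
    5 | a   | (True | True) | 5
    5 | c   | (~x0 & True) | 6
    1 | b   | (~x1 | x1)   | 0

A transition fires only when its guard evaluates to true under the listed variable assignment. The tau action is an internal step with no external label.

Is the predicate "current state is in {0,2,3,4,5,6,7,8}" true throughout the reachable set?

Allowed set {0,2,3,4,5,6,7,8}
Reach set: {0,2,3,4,5,6,7,8}
  0: ✓
  2: ✓
  3: ✓
  4: ✓
  5: ✓
  6: ✓
  7: ✓
  8: ✓

Answer: INVARIANT HOLDS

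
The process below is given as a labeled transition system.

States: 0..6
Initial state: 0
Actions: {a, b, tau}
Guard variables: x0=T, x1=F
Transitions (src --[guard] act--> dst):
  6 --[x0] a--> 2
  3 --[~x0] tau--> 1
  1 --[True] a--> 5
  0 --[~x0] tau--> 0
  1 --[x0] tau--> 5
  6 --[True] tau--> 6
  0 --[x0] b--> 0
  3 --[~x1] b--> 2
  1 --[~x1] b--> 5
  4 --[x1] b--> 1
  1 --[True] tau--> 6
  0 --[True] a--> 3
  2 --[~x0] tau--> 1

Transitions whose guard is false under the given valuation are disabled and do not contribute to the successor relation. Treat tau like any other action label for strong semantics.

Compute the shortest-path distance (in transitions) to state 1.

BFS to 1:
  Layer 0: {0}
  Layer 1: {3}
  Layer 2: {2}
1 never appears.

Answer: UNREACHABLE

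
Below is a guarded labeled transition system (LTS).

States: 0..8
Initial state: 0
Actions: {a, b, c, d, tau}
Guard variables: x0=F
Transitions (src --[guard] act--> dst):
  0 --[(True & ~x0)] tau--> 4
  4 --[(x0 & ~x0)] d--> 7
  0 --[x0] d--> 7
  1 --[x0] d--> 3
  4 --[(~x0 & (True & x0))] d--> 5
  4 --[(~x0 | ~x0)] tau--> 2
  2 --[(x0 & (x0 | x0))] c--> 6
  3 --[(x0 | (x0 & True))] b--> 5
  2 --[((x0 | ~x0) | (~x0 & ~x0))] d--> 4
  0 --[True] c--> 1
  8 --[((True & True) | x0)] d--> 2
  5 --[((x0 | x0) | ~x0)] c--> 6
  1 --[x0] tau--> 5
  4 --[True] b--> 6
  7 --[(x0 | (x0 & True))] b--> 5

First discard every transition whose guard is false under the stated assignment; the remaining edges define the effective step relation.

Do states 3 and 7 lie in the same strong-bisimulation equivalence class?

Answer: BISIMILAR

Trace:
Refine partition for ~:
  π0 = {{0,1,2,3,4,5,6,7,8}}
  π1 = {{0},{1,3,6,7},{2,8},{4},{5}}
  π2 = {{0},{1,3,6,7},{2},{4},{5},{8}}
6 equivalence class(es) (converged in 3)
class of 3: {1,3,6,7}; class of 7: {1,3,6,7}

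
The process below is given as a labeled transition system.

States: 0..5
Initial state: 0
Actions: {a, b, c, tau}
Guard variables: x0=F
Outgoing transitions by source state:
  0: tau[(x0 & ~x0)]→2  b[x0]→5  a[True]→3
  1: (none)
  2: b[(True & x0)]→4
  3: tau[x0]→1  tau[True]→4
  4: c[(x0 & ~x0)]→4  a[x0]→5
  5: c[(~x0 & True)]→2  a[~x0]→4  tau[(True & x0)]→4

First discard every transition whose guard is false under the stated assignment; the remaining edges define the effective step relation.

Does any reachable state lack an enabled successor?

Answer: DEADLOCK at state 4

Working:
Reach set: {0,3,4}
  0: a→3  [1 out]
  3: tau→4  [1 out]
  4: ∅  [deadlock]
trace reaching 4: a·tau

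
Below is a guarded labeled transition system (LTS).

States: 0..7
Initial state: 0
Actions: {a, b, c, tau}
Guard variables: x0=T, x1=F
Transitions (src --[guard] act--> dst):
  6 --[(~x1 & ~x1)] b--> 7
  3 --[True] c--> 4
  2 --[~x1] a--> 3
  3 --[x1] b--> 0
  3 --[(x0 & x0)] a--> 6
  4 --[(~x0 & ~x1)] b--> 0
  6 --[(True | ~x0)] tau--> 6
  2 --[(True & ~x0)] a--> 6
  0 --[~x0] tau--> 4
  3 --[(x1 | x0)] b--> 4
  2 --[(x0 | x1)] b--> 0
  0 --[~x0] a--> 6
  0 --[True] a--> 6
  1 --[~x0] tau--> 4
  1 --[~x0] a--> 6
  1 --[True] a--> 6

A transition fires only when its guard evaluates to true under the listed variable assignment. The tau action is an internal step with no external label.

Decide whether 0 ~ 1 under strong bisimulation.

Refine partition for ~:
  round 0: {{0,1,2,3,4,5,6,7}}
  round 1: {{0,1},{2},{3},{4,5,7},{6}}
5 equivalence class(es) (converged in 2)
class of 0: {0,1}; class of 1: {0,1}

Answer: BISIMILAR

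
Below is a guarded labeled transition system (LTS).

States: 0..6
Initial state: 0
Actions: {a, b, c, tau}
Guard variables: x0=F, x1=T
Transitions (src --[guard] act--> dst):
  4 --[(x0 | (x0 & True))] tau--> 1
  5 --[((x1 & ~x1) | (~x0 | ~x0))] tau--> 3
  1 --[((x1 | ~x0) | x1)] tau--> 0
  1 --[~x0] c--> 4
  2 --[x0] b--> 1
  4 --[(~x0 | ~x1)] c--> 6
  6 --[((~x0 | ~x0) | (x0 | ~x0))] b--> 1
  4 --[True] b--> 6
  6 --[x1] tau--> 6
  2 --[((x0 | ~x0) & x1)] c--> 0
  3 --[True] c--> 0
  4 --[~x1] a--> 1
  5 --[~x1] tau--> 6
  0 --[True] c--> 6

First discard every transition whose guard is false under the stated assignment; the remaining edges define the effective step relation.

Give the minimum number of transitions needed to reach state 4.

BFS to 4:
  depth 0: {0}
  depth 1: {6}
  depth 2: {1}
  depth 3: {4}
depth(4)=3, e.g. c·b·c

Answer: 3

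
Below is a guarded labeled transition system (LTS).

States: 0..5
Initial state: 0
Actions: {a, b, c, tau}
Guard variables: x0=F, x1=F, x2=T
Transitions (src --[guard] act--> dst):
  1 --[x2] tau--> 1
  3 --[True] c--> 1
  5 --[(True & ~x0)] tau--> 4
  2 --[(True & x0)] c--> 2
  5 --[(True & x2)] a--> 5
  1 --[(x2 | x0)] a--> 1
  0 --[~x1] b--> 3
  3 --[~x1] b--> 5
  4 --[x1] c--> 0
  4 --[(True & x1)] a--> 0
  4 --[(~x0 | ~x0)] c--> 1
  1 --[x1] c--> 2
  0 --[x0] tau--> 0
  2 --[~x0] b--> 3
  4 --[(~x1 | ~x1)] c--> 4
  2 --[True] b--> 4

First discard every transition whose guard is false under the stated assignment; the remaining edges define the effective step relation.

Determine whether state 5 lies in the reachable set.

Answer: REACHABLE

Trace:
After dropping false guards: 11 live edges.
depth 0: {0}
depth 1: {3}  total {0,3}
depth 2: {1,5}  total {0,1,3,5}
depth 3: {4}  total {0,1,3,4,5}
Reach set: {0,1,3,4,5}
Path to 5: b·b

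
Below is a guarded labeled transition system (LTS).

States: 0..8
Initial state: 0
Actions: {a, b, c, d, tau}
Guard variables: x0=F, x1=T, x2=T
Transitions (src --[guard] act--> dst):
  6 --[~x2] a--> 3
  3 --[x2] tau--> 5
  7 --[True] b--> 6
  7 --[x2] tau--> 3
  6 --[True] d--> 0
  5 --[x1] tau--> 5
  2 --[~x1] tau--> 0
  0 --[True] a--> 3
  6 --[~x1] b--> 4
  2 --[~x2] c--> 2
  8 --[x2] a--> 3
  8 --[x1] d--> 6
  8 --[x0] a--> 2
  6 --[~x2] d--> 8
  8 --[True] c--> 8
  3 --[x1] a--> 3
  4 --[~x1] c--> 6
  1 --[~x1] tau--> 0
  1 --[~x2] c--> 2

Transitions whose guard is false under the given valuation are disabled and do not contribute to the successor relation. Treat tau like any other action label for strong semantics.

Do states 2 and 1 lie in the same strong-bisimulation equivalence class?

Answer: BISIMILAR

Working:
Compute ~ classes (split until stable):
  π0 = {{0,1,2,3,4,5,6,7,8}}
  π1 = {{0},{1,2,4},{3},{5},{6},{7},{8}}
7 equivalence class(es) (converged in 2)
[2]={1,2,4}  [1]={1,2,4}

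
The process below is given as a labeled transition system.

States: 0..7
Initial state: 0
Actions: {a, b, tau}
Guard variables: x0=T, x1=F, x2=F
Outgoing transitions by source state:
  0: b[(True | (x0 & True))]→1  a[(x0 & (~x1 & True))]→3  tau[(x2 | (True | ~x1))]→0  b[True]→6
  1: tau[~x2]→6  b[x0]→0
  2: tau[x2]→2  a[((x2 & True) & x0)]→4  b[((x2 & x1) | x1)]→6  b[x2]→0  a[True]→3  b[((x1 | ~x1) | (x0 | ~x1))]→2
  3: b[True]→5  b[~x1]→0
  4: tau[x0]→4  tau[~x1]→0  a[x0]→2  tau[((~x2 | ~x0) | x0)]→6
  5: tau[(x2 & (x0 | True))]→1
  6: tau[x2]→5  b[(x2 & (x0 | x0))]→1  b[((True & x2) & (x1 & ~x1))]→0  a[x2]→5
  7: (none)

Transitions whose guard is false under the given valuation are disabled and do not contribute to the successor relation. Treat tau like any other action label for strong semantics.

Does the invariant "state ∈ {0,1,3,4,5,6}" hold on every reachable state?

Answer: INVARIANT HOLDS

Trace:
Safe = {0,1,3,4,5,6}
Reach set: {0,1,3,5,6}
  0: ✓
  1: ✓
  3: ✓
  5: ✓
  6: ✓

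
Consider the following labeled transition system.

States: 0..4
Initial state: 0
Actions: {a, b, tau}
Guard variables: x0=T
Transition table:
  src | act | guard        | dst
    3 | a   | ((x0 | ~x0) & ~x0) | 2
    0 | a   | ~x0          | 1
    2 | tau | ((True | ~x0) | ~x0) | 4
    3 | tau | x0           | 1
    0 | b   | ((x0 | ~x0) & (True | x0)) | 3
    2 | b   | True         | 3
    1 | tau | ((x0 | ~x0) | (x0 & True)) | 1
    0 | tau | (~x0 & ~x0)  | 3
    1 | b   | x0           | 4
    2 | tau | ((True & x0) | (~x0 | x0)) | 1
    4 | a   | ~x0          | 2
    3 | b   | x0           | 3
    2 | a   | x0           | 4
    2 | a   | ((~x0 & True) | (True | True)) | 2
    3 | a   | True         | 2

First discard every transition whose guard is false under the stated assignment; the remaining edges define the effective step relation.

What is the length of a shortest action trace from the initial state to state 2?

Layered search for 2:
  L0 = {0}
  L1 = {3}
  L2 = {1,2}
2 enters at depth 2; path b·a

Answer: 2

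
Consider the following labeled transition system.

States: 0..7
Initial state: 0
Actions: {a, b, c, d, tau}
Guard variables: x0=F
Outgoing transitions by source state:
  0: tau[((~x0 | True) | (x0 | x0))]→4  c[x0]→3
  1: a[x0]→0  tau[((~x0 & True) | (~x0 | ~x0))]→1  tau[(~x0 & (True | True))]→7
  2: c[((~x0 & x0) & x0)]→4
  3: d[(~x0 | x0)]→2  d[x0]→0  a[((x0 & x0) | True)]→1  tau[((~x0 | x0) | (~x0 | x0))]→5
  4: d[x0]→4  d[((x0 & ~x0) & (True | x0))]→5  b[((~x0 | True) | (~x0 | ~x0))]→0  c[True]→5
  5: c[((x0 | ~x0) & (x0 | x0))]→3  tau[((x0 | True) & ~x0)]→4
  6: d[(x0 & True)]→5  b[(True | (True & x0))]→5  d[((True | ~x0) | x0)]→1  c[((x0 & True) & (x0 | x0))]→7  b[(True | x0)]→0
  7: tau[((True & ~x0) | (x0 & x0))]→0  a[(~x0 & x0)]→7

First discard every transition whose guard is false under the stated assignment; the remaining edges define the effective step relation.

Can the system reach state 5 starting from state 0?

13 transition(s) survive guard evaluation.
L0 = {0}
L1 = {4}  total {0,4}
L2 = {5}  total {0,4,5}
Reachable = {0,4,5}
witness 5: tau·c

Answer: REACHABLE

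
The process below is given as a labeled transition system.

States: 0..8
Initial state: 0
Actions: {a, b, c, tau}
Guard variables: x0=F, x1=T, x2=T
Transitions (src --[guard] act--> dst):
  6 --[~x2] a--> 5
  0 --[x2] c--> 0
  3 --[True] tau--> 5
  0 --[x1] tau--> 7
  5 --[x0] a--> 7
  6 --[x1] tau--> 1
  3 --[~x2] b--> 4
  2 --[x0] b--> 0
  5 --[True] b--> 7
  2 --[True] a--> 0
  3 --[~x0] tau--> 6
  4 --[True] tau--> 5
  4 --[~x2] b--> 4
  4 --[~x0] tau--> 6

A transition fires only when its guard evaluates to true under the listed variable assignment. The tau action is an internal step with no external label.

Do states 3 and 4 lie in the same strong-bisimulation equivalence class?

Refine partition for ~:
  π0 = {{0,1,2,3,4,5,6,7,8}}
  π1 = {{0},{1,7,8},{2},{3,4,6},{5}}
  π2 = {{0},{1,7,8},{2},{3,4},{5},{6}}
Fixed point at round 3; 6 class(es).
class of 3: {3,4}; class of 4: {3,4}

Answer: BISIMILAR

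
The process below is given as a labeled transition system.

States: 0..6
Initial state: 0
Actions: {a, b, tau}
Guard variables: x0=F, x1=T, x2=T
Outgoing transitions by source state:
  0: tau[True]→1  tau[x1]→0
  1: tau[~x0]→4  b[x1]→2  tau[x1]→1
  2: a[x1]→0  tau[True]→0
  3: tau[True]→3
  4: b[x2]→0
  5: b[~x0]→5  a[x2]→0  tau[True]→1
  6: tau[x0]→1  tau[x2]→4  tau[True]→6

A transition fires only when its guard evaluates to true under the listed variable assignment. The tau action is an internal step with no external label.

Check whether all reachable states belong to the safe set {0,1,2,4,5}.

Safe = {0,1,2,4,5}
R = {0,1,2,4}
  0: safe
  1: safe
  2: safe
  4: safe

Answer: INVARIANT HOLDS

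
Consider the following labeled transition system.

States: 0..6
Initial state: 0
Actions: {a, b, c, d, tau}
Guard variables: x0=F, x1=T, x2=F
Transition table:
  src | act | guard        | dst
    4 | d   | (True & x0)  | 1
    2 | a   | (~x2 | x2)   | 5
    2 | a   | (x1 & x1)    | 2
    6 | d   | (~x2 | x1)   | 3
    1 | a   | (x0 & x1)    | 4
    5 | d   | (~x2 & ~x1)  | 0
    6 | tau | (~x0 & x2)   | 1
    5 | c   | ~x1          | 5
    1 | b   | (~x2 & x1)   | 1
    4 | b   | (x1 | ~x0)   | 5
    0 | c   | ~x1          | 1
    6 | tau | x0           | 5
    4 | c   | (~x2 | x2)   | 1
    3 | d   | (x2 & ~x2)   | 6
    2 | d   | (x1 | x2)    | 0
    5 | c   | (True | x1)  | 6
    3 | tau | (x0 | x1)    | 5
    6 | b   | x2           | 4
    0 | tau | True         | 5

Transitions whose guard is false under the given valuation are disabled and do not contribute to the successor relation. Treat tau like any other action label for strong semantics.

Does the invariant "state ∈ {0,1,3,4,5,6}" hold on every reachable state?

Answer: INVARIANT HOLDS

Working:
Safe = {0,1,3,4,5,6}
R = {0,3,5,6}
  0: ✓
  3: ✓
  5: ✓
  6: ✓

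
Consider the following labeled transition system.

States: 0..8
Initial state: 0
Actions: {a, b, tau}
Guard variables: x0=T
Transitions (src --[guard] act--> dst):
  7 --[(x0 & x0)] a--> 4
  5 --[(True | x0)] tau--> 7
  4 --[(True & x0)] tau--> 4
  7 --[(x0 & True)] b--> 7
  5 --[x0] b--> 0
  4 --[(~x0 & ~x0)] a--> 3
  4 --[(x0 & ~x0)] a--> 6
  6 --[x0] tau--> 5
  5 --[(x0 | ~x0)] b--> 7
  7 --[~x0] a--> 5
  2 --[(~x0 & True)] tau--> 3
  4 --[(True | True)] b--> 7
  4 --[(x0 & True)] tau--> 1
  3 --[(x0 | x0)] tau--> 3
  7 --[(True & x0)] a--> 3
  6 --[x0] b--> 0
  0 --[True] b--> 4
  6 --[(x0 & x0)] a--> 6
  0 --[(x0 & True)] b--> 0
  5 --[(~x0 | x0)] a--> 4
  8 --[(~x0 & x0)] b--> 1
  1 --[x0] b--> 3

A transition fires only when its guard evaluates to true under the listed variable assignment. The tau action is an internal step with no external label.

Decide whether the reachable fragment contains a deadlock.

Reach set: {0,1,3,4,7}
  0: b→0  b→4  [2 out]
  1: b→3  [1 out]
  3: tau→3  [1 out]
  4: b→7  tau→1  tau→4  [3 out]
  7: a→3  a→4  b→7  [3 out]

Answer: DEADLOCK-FREE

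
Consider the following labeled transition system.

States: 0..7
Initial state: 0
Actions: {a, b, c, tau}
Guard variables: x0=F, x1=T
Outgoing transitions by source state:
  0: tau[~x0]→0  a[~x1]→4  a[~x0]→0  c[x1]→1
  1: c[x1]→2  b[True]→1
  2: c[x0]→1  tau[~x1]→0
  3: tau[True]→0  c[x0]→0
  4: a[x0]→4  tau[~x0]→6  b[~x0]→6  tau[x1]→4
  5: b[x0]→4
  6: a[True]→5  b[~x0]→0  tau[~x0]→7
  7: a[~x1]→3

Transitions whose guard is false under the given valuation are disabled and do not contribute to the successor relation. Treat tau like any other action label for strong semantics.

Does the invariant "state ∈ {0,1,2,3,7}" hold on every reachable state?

Inv-set: {0,1,2,3,7}
Reachable = {0,1,2}
  0: ok
  1: ok
  2: ok

Answer: INVARIANT HOLDS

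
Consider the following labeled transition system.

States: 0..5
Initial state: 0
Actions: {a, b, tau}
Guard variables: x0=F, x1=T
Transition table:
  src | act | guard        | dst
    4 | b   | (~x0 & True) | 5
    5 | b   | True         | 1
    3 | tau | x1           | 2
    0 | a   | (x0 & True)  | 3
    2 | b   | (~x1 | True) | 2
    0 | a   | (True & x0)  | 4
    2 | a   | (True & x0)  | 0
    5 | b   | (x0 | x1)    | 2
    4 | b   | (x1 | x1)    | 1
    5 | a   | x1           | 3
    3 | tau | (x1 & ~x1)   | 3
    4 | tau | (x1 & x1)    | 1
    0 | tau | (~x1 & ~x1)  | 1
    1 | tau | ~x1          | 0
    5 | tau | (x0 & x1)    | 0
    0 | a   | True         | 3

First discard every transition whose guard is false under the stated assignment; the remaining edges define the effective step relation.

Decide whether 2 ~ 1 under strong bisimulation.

Answer: NOT BISIMILAR

Trace:
Compute ~ classes (split until stable):
  P[0] = {{0,1,2,3,4,5}}
  P[1] = {{0},{1},{2},{3},{4},{5}}
stable after 2 split(s): 6 block(s)
[2]={2}  [1]={1}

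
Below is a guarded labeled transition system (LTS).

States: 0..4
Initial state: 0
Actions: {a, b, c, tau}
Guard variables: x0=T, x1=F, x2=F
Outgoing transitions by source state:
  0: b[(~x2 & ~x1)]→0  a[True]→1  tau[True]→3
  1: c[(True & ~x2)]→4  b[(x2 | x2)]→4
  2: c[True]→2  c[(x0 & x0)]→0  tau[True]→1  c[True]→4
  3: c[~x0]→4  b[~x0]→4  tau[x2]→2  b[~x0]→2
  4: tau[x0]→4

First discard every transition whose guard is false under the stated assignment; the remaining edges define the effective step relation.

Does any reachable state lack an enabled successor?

R = {0,1,3,4}
  0: a→1  b→0  tau→3  [3 out]
  1: c→4  [1 out]
  3: ∅  [no exit]
  4: tau→4  [1 out]
trace reaching 3: tau

Answer: DEADLOCK at state 3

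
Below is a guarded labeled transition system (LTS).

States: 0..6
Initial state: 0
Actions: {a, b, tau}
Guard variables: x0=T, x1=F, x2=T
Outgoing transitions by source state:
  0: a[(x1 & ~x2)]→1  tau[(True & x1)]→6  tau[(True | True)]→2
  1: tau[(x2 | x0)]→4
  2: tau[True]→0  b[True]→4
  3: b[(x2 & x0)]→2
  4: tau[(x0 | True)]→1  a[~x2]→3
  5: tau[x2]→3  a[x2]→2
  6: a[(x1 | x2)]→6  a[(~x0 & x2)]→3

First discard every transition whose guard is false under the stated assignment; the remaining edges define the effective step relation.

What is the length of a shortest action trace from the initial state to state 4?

BFS to 4:
  L0 = {0}
  L1 = {2}
  L2 = {4}
depth(4)=2, e.g. tau·b

Answer: 2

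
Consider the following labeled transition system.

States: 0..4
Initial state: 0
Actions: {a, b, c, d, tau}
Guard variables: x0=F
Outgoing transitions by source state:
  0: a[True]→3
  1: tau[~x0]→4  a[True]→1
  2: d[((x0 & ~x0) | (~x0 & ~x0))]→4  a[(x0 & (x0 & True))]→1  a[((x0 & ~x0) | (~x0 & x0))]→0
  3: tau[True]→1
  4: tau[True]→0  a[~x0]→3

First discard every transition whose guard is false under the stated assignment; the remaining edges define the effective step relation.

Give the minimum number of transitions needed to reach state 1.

Layered search for 1:
  Layer 0: {0}
  Layer 1: {3}
  Layer 2: {1}
depth(1)=2, e.g. a·tau

Answer: 2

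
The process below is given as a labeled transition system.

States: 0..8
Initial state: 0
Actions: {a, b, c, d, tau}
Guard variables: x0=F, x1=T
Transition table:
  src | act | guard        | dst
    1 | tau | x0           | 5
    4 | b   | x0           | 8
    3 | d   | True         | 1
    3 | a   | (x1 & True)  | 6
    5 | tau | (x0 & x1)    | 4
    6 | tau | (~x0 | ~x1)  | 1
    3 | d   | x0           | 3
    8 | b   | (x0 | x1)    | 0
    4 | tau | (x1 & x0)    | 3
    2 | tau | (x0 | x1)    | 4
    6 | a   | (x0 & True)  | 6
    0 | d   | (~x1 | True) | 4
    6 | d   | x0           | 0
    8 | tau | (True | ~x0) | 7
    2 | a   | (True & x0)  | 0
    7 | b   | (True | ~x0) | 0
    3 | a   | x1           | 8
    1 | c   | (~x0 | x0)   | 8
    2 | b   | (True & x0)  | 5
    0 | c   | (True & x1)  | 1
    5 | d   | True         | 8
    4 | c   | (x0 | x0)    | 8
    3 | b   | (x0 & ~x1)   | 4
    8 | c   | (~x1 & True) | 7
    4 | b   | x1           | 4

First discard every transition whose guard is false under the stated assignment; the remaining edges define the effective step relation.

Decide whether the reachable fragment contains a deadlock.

Reach set: {0,1,4,7,8}
  0: c→1  d→4  [deg 2]
  1: c→8  [deg 1]
  4: b→4  [deg 1]
  7: b→0  [deg 1]
  8: b→0  tau→7  [deg 2]

Answer: DEADLOCK-FREE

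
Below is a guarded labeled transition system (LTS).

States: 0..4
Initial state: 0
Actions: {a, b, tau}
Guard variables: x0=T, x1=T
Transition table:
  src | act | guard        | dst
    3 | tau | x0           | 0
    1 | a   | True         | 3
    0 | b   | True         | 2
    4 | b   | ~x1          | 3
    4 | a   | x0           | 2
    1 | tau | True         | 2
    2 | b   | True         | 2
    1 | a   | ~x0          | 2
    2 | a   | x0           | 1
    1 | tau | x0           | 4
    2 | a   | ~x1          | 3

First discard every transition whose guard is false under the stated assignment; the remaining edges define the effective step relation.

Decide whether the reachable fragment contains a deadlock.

Answer: DEADLOCK-FREE

Analysis:
Reachable = {0,1,2,3,4}
  0: b→2  [1 out]
  1: a→3  tau→2  tau→4  [3 out]
  2: a→1  b→2  [2 out]
  3: tau→0  [1 out]
  4: a→2  [1 out]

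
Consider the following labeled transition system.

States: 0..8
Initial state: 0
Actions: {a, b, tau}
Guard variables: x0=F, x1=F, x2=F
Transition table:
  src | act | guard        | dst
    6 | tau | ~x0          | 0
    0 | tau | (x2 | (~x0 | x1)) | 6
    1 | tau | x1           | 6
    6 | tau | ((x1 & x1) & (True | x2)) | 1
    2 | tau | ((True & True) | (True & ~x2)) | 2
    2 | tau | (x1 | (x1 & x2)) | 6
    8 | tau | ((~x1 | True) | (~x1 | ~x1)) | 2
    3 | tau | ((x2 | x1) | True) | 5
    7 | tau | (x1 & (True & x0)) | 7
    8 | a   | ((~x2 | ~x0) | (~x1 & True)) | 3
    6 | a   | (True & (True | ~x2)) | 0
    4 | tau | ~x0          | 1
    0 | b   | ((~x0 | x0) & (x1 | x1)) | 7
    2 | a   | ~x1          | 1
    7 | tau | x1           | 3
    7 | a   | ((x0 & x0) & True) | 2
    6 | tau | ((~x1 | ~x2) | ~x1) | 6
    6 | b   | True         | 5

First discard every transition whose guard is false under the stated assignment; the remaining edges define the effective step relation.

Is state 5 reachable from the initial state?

11 transition(s) survive guard evaluation.
L0 = {0}
L1 = {6}  total {0,6}
L2 = {5}  total {0,5,6}
Reach set: {0,5,6}
trace reaching 5: tau·b

Answer: REACHABLE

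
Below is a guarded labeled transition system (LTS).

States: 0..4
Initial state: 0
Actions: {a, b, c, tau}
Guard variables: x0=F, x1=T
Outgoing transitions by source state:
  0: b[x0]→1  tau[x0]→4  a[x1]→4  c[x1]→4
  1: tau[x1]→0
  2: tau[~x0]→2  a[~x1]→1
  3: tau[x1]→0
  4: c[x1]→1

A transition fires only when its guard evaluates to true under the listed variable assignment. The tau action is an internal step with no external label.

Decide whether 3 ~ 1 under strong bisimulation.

Refine partition for ~:
  P[0] = {{0,1,2,3,4}}
  P[1] = {{0},{1,2,3},{4}}
  P[2] = {{0},{1,3},{2},{4}}
4 equivalence class(es) (converged in 3)
class of 3: {1,3}; class of 1: {1,3}

Answer: BISIMILAR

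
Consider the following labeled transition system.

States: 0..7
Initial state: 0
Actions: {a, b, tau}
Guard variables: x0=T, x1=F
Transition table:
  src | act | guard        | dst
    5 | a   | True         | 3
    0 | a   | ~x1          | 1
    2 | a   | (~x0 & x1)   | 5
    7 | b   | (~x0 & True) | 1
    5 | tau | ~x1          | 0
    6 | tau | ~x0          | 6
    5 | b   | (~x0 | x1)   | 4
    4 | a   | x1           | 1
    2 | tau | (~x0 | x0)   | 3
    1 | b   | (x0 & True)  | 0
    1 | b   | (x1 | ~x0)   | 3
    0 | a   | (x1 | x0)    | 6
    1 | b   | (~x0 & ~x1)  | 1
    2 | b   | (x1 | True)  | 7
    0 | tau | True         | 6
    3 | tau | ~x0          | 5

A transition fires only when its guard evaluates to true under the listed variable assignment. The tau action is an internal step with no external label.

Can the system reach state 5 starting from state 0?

Answer: UNREACHABLE

Analysis:
Guard filter leaves 8 enabled edge(s).
Layer 0: {0}
Layer 1: {1,6}  total {0,1,6}
Reachable = {0,1,6}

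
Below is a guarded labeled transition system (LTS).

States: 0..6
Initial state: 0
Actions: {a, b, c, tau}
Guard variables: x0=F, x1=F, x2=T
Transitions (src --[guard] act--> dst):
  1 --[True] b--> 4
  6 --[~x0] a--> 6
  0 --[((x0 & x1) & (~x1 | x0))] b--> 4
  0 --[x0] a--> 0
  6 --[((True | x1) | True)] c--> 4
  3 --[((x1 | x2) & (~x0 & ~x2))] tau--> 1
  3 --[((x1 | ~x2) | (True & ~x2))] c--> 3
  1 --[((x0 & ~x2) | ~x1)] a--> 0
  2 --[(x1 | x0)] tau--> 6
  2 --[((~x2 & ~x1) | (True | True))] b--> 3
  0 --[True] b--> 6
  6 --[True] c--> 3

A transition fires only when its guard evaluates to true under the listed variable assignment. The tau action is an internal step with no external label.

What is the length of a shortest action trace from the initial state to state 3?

Answer: 2

Working:
Breadth-first toward 3:
  L0 = {0}
  L1 = {6}
  L2 = {3,4}
3 enters at depth 2; path b·c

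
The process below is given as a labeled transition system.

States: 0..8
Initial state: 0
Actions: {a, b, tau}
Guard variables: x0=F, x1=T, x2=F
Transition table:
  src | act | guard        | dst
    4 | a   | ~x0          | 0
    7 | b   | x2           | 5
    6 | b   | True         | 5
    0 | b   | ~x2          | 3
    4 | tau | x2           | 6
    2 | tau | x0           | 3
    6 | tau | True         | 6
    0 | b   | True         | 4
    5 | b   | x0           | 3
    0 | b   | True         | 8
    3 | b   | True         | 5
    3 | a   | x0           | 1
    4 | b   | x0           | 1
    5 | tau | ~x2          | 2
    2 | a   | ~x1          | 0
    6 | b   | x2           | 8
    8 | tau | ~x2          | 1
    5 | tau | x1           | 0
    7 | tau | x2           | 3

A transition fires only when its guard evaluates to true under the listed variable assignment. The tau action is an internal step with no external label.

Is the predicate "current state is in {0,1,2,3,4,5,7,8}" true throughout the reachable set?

Safe = {0,1,2,3,4,5,7,8}
R = {0,1,2,3,4,5,8}
  0: ok
  1: ok
  2: ok
  3: ok
  4: ok
  5: ok
  8: ok

Answer: INVARIANT HOLDS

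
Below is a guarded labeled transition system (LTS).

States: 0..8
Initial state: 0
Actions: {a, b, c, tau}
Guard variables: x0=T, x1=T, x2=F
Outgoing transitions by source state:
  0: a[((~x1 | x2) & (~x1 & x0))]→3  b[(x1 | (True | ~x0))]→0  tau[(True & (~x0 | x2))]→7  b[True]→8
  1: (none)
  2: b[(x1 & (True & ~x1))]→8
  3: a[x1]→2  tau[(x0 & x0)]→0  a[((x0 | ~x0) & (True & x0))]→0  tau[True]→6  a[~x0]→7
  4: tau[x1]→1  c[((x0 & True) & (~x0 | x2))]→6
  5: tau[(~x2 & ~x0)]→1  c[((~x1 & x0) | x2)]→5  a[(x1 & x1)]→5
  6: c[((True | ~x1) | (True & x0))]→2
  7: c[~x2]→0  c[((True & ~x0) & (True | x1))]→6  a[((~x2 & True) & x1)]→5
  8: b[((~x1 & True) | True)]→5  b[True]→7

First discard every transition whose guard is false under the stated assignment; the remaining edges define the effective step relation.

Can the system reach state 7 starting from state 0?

After dropping false guards: 13 live edges.
depth 0: {0}
depth 1: {8}  total {0,8}
depth 2: {5,7}  total {0,5,7,8}
R = {0,5,7,8}
witness 7: b·b

Answer: REACHABLE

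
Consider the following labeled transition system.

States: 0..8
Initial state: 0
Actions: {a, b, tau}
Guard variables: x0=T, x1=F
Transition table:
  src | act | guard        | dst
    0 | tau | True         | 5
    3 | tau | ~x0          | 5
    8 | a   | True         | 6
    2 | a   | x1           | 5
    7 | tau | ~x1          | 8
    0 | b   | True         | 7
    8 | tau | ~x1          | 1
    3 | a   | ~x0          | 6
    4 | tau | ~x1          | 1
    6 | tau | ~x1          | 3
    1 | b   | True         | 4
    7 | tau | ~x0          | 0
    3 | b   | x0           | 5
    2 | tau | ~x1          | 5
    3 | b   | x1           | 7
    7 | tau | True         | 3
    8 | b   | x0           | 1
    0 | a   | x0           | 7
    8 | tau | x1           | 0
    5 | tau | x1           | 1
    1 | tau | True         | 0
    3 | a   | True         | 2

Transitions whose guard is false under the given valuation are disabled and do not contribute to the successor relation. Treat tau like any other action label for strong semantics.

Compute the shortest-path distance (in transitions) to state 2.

Answer: 3

Working:
BFS to 2:
  depth 0: {0}
  depth 1: {5,7}
  depth 2: {3,8}
  depth 3: {1,2,6}
first hit 2 at d=3 via a·tau·a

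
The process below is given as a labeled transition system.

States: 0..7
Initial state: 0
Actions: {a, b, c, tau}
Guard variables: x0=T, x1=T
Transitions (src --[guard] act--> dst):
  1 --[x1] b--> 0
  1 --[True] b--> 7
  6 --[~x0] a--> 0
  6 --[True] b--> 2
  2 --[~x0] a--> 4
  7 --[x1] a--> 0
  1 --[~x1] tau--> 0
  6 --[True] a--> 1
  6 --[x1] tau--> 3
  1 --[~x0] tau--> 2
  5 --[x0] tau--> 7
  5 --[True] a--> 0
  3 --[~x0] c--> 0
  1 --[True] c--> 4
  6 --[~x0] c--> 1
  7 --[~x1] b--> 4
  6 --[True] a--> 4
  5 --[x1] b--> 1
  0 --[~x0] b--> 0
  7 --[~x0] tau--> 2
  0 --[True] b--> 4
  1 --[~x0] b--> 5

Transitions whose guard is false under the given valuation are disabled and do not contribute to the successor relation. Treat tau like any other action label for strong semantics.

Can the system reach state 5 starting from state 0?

After dropping false guards: 12 live edges.
Layer 0: {0}
Layer 1: {4}  now seen {0,4}
Reachable = {0,4}

Answer: UNREACHABLE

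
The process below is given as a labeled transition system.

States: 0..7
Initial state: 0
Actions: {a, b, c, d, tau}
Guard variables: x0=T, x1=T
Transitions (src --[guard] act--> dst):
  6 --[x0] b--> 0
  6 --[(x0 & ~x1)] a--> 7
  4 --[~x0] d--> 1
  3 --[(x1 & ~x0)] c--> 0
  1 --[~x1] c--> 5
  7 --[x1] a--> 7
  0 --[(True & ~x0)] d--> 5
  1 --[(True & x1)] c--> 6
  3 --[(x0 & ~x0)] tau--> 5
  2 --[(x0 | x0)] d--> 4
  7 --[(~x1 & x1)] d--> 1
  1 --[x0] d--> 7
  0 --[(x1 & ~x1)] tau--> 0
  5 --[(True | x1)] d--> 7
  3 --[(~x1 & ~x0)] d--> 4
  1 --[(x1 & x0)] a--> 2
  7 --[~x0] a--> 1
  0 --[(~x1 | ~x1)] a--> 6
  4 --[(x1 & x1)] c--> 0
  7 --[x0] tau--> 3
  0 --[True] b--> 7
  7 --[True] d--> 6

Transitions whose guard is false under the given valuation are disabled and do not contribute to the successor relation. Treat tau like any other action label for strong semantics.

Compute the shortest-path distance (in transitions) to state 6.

Answer: 2

Analysis:
BFS to 6:
  depth 0: {0}
  depth 1: {7}
  depth 2: {3,6}
first hit 6 at d=2 via b·d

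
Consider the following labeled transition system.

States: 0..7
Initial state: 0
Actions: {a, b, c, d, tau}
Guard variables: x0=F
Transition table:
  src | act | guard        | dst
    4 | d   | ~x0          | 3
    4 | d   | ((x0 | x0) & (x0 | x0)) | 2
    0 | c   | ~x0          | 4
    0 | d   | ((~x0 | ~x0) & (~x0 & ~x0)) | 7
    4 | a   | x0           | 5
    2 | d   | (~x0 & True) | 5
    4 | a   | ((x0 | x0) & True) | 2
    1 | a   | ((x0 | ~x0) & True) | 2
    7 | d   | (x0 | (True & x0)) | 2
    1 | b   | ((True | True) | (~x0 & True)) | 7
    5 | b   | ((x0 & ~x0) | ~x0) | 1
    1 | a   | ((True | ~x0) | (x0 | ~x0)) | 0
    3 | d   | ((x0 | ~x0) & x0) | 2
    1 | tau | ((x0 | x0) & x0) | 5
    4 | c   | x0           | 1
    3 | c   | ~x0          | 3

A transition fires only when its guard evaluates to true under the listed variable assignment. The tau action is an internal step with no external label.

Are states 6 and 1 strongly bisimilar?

Compute ~ classes (split until stable):
  P[0] = {{0,1,2,3,4,5,6,7}}
  P[1] = {{0},{1},{2,4},{3},{5},{6,7}}
  P[2] = {{0},{1},{2},{3},{4},{5},{6,7}}
7 equivalence class(es) (converged in 3)
6∈{6,7}, 1∈{1}

Answer: NOT BISIMILAR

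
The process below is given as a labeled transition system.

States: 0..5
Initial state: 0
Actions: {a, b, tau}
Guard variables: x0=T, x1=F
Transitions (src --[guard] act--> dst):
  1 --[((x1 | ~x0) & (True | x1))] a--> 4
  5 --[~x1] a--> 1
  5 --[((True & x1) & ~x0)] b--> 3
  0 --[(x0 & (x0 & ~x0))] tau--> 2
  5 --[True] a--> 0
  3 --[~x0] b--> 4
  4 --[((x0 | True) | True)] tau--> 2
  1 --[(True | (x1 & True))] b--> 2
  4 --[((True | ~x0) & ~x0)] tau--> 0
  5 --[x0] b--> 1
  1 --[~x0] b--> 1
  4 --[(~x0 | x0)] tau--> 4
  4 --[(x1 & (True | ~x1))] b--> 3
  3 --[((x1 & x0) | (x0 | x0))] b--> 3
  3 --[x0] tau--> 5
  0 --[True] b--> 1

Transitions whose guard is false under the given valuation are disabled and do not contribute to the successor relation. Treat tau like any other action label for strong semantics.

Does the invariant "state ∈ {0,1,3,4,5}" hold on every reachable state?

Answer: INVARIANT VIOLATED at state 2

Analysis:
Inv-set: {0,1,3,4,5}
Reachable = {0,1,2}
  0: ✓
  1: ✓
  2: ✗ unsafe
witness against invariant: b·b → 2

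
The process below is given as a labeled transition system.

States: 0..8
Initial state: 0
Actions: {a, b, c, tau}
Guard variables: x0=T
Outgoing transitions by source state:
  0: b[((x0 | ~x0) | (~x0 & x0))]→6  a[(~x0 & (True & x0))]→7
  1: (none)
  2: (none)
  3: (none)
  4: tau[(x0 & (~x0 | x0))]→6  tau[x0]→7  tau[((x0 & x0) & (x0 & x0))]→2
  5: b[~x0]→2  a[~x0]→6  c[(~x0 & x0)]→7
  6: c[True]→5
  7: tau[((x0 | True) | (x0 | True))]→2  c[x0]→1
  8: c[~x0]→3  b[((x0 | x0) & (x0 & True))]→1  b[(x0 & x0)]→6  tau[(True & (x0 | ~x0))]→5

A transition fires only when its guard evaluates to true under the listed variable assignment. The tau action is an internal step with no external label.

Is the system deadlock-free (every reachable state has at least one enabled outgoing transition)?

Reachable = {0,5,6}
  0: b→6  [1 out]
  5: ∅  [no exit]
  6: c→5  [1 out]
trace reaching 5: b·c

Answer: DEADLOCK at state 5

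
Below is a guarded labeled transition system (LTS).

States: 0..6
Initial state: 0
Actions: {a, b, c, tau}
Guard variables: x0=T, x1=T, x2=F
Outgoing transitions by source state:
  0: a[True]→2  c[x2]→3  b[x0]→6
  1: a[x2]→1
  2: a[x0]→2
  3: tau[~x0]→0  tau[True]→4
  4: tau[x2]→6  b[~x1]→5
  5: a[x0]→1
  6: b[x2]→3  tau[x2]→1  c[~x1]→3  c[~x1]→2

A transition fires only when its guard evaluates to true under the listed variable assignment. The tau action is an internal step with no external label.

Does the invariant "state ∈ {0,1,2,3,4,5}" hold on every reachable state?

Allowed set {0,1,2,3,4,5}
R = {0,2,6}
  0: ✓
  2: ✓
  6: ✗ unsafe
reach 6 via b — violates

Answer: INVARIANT VIOLATED at state 6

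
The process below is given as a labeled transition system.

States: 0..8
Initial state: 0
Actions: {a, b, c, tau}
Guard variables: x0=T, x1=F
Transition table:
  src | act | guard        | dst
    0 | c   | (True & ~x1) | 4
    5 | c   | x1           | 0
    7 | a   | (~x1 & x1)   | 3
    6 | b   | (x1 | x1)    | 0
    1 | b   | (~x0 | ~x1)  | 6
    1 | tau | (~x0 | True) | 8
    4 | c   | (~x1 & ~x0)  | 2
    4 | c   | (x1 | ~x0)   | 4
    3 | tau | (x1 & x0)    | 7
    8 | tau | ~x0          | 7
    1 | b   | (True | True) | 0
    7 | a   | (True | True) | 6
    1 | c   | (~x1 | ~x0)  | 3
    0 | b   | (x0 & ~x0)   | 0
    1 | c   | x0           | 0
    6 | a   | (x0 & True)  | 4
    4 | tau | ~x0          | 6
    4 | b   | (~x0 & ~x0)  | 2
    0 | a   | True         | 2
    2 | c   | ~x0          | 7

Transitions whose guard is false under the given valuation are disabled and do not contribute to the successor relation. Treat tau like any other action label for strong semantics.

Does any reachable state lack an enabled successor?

Reach set: {0,2,4}
  0: a→2  c→4  [2 out]
  2: ∅  [deadlock]
  4: ∅  [deadlock]
Path to 2: a

Answer: DEADLOCK at state 2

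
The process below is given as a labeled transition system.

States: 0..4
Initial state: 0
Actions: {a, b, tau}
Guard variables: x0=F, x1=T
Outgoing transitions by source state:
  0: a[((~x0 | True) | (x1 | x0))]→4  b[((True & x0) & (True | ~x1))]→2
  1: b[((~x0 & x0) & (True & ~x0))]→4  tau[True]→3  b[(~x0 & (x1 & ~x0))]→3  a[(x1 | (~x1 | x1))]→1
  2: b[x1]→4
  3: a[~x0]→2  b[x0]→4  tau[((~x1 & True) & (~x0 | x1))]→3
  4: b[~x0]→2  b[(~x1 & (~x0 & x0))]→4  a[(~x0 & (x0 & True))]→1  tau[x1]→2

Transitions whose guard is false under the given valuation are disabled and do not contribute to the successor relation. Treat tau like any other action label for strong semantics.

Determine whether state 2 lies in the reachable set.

After dropping false guards: 8 live edges.
Layer 0: {0}
Layer 1: {4}  now seen {0,4}
Layer 2: {2}  now seen {0,2,4}
Reachable = {0,2,4}
trace reaching 2: a·b

Answer: REACHABLE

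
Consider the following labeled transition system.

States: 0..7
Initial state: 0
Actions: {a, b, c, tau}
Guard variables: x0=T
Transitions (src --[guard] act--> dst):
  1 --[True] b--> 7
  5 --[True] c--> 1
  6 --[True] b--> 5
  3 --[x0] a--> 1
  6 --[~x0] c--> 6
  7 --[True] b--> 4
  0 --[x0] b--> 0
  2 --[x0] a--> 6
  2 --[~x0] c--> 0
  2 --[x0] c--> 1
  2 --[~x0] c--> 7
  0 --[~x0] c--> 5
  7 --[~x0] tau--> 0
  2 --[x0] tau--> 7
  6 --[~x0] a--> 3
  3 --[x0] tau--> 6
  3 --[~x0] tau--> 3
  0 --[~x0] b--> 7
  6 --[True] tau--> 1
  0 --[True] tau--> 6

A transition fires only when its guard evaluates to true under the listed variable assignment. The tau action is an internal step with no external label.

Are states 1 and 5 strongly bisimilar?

Refine partition for ~:
  round 0: {{0,1,2,3,4,5,6,7}}
  round 1: {{0,6},{1,7},{2},{3},{4},{5}}
  round 2: {{0},{1},{2},{3},{4},{5},{6},{7}}
Fixed point at round 3; 8 class(es).
1∈{1}, 5∈{5}

Answer: NOT BISIMILAR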